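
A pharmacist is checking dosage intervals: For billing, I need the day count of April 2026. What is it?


Month: April
Year: 2026
April is a 30-day month
Total: 30 days

30


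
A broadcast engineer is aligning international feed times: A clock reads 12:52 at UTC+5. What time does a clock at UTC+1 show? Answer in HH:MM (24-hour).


Local time: 12:52 at UTC+5 (offset 5h)
Target zone: UTC+1 (offset 1h)
Difference: 1 - (5) = -4 hours
Calculation: 12 + (-4) = 8
Result: 08:52

08:52


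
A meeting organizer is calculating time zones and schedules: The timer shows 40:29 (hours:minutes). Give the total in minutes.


Hours: 40
Minutes: 29
Convert hours to minutes: 40 x 60 = 2400
Add remaining minutes: 2400 + 29 = 2429

2429


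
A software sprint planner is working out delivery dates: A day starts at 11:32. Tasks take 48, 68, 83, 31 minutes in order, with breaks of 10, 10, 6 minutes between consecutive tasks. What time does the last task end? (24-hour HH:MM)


Start: 11:32 = 692 min from midnight
  after task 1 (48 min): 12:20
  after break (10 min): 12:30
  after task 2 (68 min): 13:38
  after break (10 min): 13:48
  after task 3 (83 min): 15:11
  after break (6 min): 15:17
  after task 4 (31 min): 15:48
Total elapsed: 256 minutes
End time: 15:48

15:48


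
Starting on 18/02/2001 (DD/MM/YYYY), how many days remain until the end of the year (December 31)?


Start: February 18, 2001
End: December 31, 2001
Days left in February: 10
March: 31
April: 30
May: 31
June: 30
... plus remaining months
Sum of remaining months: 306
Total: 10 + 306 = 316

316


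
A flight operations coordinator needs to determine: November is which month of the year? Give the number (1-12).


Calendar month order:
10. October
11. November <--
12. December
November is month number 11

11


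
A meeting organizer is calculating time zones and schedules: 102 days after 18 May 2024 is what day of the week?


Start: 2024-05-18 (Saturday)
Step 1 - find target date: add 102 days
  2024-05-18 + 102 days = 2024-08-28
Step 2 - day of week:
  102 mod 7 = 4
  Saturday + 4 days -> Wednesday
Result: Wednesday (2024-08-28)

Wednesday


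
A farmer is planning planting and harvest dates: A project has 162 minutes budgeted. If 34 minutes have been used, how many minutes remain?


Total budget: 162 minutes
Time used: 34 minutes
Remaining: 162 - 34 = 128 minutes
Percent used: 21.0%
Percent remaining: 79.0%

128


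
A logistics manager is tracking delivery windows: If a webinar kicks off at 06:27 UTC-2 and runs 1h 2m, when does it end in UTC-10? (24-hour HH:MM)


Start: 06:27 in UTC-2
Step 1 - add duration:
  minutes: 27 + 2 = 29
  hours: 6 + 1 + 0 = 7
  end in UTC-2: 07:29
Step 2 - convert UTC-2 -> UTC-10:
  offset difference: -10 - (-2) = -8 hours
  7 + (-8) = -1 -> mod 24 = 23
Result: 23:29 in UTC-10

23:29


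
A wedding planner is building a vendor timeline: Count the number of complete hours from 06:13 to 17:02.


Start: 06:13
End: 17:02
Hour difference: 17 - 6 = 11 hours
Minute difference: 2 - 13 = -11 minutes
Total minutes: 649
Complete hours: 649 / 60 = 10 (remainder 49)

10


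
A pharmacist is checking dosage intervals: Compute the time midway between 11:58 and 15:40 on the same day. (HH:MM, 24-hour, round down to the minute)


Start time: 11:58 = 718 minutes from midnight
End time: 15:40 = 940 minutes from midnight
Sum: 718 + 940 = 1658
Midpoint: 1658 / 2 = 829 minutes
Convert: 829 / 60 = 13 hours, 49 minutes
Result: 13:49

13:49


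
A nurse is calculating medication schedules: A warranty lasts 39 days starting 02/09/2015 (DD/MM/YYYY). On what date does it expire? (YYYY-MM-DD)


Start: 2015-09-02
Adding 39 days
Days remaining in September: 28
After September: 11 days still to add
October 2015 has 31 days, need 11
Result: 2015-10-11

2015-10-11


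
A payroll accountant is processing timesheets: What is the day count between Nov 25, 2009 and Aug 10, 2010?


Start date: 2009-11-25
End date: 2010-08-10
Nov 2009: +6 days
Dec 2009: +31 days
Jan 2010: +31 days
... (7 more months)
Total: 258 days

258


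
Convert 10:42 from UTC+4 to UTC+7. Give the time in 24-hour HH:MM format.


Local time: 10:42 at UTC+4 (offset 4h)
Target zone: UTC+7 (offset 7h)
Difference: 7 - (4) = 3 hours
Calculation: 10 + (3) = 13
Result: 13:42

13:42


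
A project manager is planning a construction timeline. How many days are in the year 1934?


Year: 1934
Check leap year rules:
Divisible by 4? No
1934 is not a leap year
Days: 365

365


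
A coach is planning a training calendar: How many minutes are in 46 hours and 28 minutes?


Hours: 46
Minutes: 28
Convert hours to minutes: 46 x 60 = 2760
Add remaining minutes: 2760 + 28 = 2788

2788


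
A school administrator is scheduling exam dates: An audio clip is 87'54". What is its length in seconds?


Minutes: 87
Seconds: 54
Convert minutes to seconds: 87 x 60 = 5220
Add remaining seconds: 5220 + 54 = 5274

5274


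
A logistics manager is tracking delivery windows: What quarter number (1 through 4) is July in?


Month: July (month 7)
Q1: January-March (months 1-3)
Q2: April-June (months 4-6)
Q3: July-September (months 7-9)
Q4: October-December (months 10-12)
Month 7 falls in Q3

3


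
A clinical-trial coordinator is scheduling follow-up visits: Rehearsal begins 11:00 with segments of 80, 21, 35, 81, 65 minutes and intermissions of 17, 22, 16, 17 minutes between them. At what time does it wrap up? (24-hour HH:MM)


Start: 11:00 = 660 min from midnight
  after task 1 (80 min): 12:20
  after break (17 min): 12:37
  after task 2 (21 min): 12:58
  after break (22 min): 13:20
  after task 3 (35 min): 13:55
  after break (16 min): 14:11
  after task 4 (81 min): 15:32
  after break (17 min): 15:49
  after task 5 (65 min): 16:54
Total elapsed: 354 minutes
End time: 16:54

16:54


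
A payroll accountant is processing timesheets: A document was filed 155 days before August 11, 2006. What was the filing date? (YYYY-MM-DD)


Start: 2006-08-11
Subtracting 155 days
Days already passed in August: 11
After going back through August: 144 more days to subtract
July 2006: 31 days, 113 remaining
June 2006: 30 days, 83 remaining
May 2006: 31 days, 52 remaining
April 2006: 30 days, 22 remaining
Result: 2006-03-09

2006-03-09


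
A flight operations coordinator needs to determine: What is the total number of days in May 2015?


Month: May
Year: 2015
May is a 31-day month
Total: 31 days

31


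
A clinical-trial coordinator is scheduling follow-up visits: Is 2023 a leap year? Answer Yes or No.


Year: 2023
Divisible by 4? 2023 / 4 = 505.75 -> No
Not divisible by 4, so NOT a leap year

No


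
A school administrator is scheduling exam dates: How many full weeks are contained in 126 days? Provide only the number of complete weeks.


Total days: 126
Days per week: 7
Division: 126 / 7 = 18 remainder 0
Complete weeks: 18
Remaining days: 0

18


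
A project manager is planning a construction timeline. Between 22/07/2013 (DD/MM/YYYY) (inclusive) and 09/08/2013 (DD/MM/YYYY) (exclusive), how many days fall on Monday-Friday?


Start: 2013-07-22 (Monday)
End (exclusive): 2013-08-09 (Friday)
Total calendar days: 18
Full weeks: 18 // 7 = 2 -> 10 weekdays
Remaining 4 days starting on Monday:
  Mon(w), Tue(w), Wed(w), Thu(w) -> 4 weekdays
Total business days: 10 + 4 = 14

14


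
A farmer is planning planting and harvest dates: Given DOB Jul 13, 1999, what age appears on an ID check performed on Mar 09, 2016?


Birth: 1999-07-13
Reference: 2016-03-09
Year difference: 2016 - 1999 = 17
Has birthday (07-13) occurred by 03-09? No
Birthday not yet reached this year -> subtract 1
Age in full years: 16

16


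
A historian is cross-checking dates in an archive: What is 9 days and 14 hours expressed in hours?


Days: 9
Extra hours: 14
Hours per day: 24
Days to hours: 9 x 24 = 216
Total: 216 + 14 = 230

230


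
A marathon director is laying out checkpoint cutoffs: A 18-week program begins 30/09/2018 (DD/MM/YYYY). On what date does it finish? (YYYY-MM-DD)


Start: 2018-09-30
Weeks to add: 18
Convert to days: 18 x 7 = 126 days
Add 126 days to 2018-09-30
Result: 2019-02-03

2019-02-03


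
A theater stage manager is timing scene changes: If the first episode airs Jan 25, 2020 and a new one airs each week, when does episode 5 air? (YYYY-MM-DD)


First occurrence: 2020-01-25 (occurrence 1)
Each occurrence is 7 days after the previous.
Occurrence 5 is 4 weeks after the first.
4 weeks = 28 days
2020-01-25 + 28 days = 2020-02-22

2020-02-22


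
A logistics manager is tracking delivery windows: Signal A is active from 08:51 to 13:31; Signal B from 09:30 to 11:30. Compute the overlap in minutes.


Interval A: [531, 811] minutes from midnight
Interval B: [570, 690] minutes from midnight
Overlap start = max(531, 570) = 570
Overlap end = min(811, 690) = 690
Overlap = 690 - 570 = 120 minutes

120


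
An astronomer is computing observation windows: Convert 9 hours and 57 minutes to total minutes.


Hours: 9
Extra minutes: 57
Minutes per hour: 60
Hours to minutes: 9 x 60 = 540
Total: 540 + 57 = 597

597


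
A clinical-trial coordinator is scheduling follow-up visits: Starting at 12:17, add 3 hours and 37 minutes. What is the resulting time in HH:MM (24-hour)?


Start time: 12:17
Adding: 3 hours 37 minutes
Minutes: 17 + 37 = 54
Hours: 12 + 3 + 0 = 15
Result: 15:54

15:54


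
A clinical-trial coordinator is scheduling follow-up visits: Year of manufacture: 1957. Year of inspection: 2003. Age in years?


Birth year: 1957
Current year: 2003
Age = current year - birth year
Age = 2003 - 1957 = 46

46


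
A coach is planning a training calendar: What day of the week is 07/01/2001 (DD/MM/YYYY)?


Date: 2001-01-07
January 1, 2001 is a Monday
Day of year: 7
Offset from Jan 1: 6 days
6 mod 7 = 6
Result: Sunday

Sunday


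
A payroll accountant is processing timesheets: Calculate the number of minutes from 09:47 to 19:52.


Start time: 09:47 = 587 minutes from midnight
End time: 19:52 = 1192 minutes from midnight
Difference: 1192 - 587 = 605 minutes
That is 10 hours and 5 minutes

605


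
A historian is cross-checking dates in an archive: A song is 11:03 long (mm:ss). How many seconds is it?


Minutes: 11
Extra seconds: 3
Seconds per minute: 60
Minutes to seconds: 11 x 60 = 660
Total: 660 + 3 = 663

663


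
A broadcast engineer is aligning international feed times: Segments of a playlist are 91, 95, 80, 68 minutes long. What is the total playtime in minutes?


Durations: 91, 95, 80, 68
Running sum: 91
+ 95 = 186
+ 80 = 266
+ 68 = 334
Total duration: 334 minutes
That is 5 hours and 34 minutes

334


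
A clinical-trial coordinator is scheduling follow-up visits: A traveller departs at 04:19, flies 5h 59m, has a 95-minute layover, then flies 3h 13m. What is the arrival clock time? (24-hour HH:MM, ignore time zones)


Depart: 04:19
Leg 1: +359 min -> 10:18
Layover: +95 min -> 11:53
Leg 2: +193 min -> 15:06
Total travel: 647 minutes = 10h 47m
Arrival: 15:06

15:06


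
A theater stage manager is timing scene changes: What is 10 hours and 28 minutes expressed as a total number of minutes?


Hours: 10
Minutes: 28
Convert hours to minutes: 10 x 60 = 600
Add remaining minutes: 600 + 28 = 628

628


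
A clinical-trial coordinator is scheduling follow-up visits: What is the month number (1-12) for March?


Calendar month order:
2. February
3. March <--
4. April
March is month number 3

3


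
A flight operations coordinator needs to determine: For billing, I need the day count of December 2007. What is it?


Month: December
Year: 2007
December is a 31-day month
Total: 31 days

31


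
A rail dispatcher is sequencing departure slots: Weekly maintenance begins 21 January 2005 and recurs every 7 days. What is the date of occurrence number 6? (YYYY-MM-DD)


First occurrence: 2005-01-21 (occurrence 1)
Each occurrence is 7 days after the previous.
Occurrence 6 is 5 weeks after the first.
5 weeks = 35 days
2005-01-21 + 35 days = 2005-02-25

2005-02-25


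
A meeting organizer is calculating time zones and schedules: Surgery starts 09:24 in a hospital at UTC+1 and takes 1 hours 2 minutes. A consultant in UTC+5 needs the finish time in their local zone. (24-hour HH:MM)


Start: 09:24 in UTC+1
Step 1 - add duration:
  minutes: 24 + 2 = 26
  hours: 9 + 1 + 0 = 10
  end in UTC+1: 10:26
Step 2 - convert UTC+1 -> UTC+5:
  offset difference: 5 - (1) = 4 hours
  10 + (4) = 14 -> mod 24 = 14
Result: 14:26 in UTC+5

14:26


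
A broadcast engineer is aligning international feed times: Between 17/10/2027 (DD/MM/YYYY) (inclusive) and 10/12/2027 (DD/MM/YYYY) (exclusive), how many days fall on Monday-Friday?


Start: 2027-10-17 (Sunday)
End (exclusive): 2027-12-10 (Friday)
Total calendar days: 54
Full weeks: 54 // 7 = 7 -> 35 weekdays
Remaining 5 days starting on Sunday:
  Sun(-), Mon(w), Tue(w), Wed(w), Thu(w) -> 4 weekdays
Total business days: 35 + 4 = 39

39


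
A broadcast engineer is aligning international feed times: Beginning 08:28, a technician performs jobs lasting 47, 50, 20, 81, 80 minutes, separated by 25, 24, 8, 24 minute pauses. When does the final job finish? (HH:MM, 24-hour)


Start: 08:28 = 508 min from midnight
  after task 1 (47 min): 09:15
  after break (25 min): 09:40
  after task 2 (50 min): 10:30
  after break (24 min): 10:54
  after task 3 (20 min): 11:14
  after break (8 min): 11:22
  after task 4 (81 min): 12:43
  after break (24 min): 13:07
  after task 5 (80 min): 14:27
Total elapsed: 359 minutes
End time: 14:27

14:27


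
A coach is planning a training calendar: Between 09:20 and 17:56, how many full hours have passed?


Start: 09:20
End: 17:56
Hour difference: 17 - 9 = 8 hours
Minute difference: 56 - 20 = 36 minutes
Total minutes: 516
Complete hours: 516 / 60 = 8 (remainder 36)

8


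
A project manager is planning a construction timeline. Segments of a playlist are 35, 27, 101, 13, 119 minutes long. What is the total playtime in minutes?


Durations: 35, 27, 101, 13, 119
Running sum: 35
+ 27 = 62
+ 101 = 163
+ 13 = 176
+ 119 = 295
Total duration: 295 minutes
That is 4 hours and 55 minutes

295


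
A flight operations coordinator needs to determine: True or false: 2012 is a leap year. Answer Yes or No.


Year: 2012
Divisible by 4? 2012 / 4 = 503.0 -> Yes
Divisible by 100? 2012 / 100 = 20.12 -> No
Divisible by 4 but not 100, so it IS a leap year

Yes


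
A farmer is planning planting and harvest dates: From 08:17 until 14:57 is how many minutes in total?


Start time: 08:17 = 497 minutes from midnight
End time: 14:57 = 897 minutes from midnight
Difference: 897 - 497 = 400 minutes
That is 6 hours and 40 minutes

400


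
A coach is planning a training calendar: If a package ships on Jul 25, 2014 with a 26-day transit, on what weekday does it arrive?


Start: 2014-07-25 (Friday)
Step 1 - find target date: add 26 days
  2014-07-25 + 26 days = 2014-08-20
Step 2 - day of week:
  26 mod 7 = 5
  Friday + 5 days -> Wednesday
Result: Wednesday (2014-08-20)

Wednesday


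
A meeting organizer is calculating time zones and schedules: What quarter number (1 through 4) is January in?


Month: January (month 1)
Q1: January-March (months 1-3)
Q2: April-June (months 4-6)
Q3: July-September (months 7-9)
Q4: October-December (months 10-12)
Month 1 falls in Q1

1


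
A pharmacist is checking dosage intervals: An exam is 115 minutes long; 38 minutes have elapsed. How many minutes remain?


Total budget: 115 minutes
Time used: 38 minutes
Remaining: 115 - 38 = 77 minutes
Percent used: 33.0%
Percent remaining: 67.0%

77


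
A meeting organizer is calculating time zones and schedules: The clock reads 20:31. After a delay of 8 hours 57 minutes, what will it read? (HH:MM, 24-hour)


Start time: 20:31
Adding: 8 hours 57 minutes
Minutes: 31 + 57 = 88
Minute overflow: 88 >= 60, so carry 1 hour, minutes = 28
Hours: 20 + 8 + 1 = 29
Hour wraparound: 29 mod 24 = 5
Result: 05:28

05:28


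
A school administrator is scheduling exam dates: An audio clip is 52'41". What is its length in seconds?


Minutes: 52
Seconds: 41
Convert minutes to seconds: 52 x 60 = 3120
Add remaining seconds: 3120 + 41 = 3161

3161


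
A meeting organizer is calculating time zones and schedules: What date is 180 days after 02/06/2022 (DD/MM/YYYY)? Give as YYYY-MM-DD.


Start: 2022-06-02
Adding 180 days
Days remaining in June: 28
After June: 152 days still to add
July 2022: 31 days, 121 remaining
August 2022: 31 days, 90 remaining
September 2022: 30 days, 60 remaining
October 2022: 31 days, 29 remaining
Result: 2022-11-29

2022-11-29


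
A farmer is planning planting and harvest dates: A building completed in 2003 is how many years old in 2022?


Birth year: 2003
Current year: 2022
Age = current year - birth year
Age = 2022 - 2003 = 19

19


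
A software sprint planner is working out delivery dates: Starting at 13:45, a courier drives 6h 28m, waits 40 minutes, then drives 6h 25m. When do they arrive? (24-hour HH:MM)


Depart: 13:45
Leg 1: +388 min -> 20:13
Layover: +40 min -> 20:53
Leg 2: +385 min -> 03:18
Total travel: 813 minutes = 13h 33m
Arrival: 03:18

03:18


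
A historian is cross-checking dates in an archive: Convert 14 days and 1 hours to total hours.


Days: 14
Extra hours: 1
Hours per day: 24
Days to hours: 14 x 24 = 336
Total: 336 + 1 = 337

337


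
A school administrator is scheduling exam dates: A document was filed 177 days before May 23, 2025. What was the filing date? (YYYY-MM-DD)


Start: 2025-05-23
Subtracting 177 days
Days already passed in May: 23
After going back through May: 154 more days to subtract
April 2025: 30 days, 124 remaining
March 2025: 31 days, 93 remaining
February 2025: 28 days, 65 remaining
January 2025: 31 days, 34 remaining
Result: 2024-11-27

2024-11-27


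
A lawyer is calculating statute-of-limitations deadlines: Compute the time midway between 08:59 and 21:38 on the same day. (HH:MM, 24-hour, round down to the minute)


Start time: 08:59 = 539 minutes from midnight
End time: 21:38 = 1298 minutes from midnight
Sum: 539 + 1298 = 1837
Midpoint: 1837 / 2 = 918 minutes
Convert: 918 / 60 = 15 hours, 18 minutes
Result: 15:18

15:18


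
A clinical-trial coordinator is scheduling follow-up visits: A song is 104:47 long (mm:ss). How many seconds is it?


Minutes: 104
Extra seconds: 47
Seconds per minute: 60
Minutes to seconds: 104 x 60 = 6240
Total: 6240 + 47 = 6287

6287


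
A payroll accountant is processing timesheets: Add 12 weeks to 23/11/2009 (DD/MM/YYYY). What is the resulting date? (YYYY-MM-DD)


Start: 2009-11-23
Weeks to add: 12
Convert to days: 12 x 7 = 84 days
Add 84 days to 2009-11-23
Result: 2010-02-15

2010-02-15


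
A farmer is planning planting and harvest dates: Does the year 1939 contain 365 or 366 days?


Year: 1939
Check leap year rules:
Divisible by 4? No
1939 is not a leap year
Days: 365

365


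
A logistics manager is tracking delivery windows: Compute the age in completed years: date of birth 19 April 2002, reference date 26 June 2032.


Birth: 2002-04-19
Reference: 2032-06-26
Year difference: 2032 - 2002 = 30
Has birthday (04-19) occurred by 06-26? Yes
Age in full years: 30

30


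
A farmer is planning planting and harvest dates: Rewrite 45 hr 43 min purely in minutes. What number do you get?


Hours: 45
Extra minutes: 43
Minutes per hour: 60
Hours to minutes: 45 x 60 = 2700
Total: 2700 + 43 = 2743

2743


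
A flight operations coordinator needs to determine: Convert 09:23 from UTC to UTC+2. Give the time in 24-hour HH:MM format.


Local time: 09:23 at UTC (offset 0h)
Target zone: UTC+2 (offset 2h)
Difference: 2 - (0) = 2 hours
Calculation: 9 + (2) = 11
Result: 11:23

11:23


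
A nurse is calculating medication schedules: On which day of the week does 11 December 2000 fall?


Date: 2000-12-11
January 1, 2000 is a Saturday
Day of year: 346
Offset from Jan 1: 345 days
345 mod 7 = 2
Result: Monday

Monday


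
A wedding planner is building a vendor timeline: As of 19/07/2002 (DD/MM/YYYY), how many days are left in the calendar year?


Start: July 19, 2002
End: December 31, 2002
Days left in July: 12
August: 31
September: 30
October: 31
November: 30
... plus remaining months
Sum of remaining months: 153
Total: 12 + 153 = 165

165


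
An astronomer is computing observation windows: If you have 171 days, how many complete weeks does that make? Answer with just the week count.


Total days: 171
Days per week: 7
Division: 171 / 7 = 24 remainder 3
Complete weeks: 24
Remaining days: 3

24


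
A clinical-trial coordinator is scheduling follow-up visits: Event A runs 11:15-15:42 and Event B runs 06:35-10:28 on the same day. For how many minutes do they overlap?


Interval A: [675, 942] minutes from midnight
Interval B: [395, 628] minutes from midnight
Overlap start = max(675, 395) = 675
Overlap end = min(942, 628) = 628
End <= start, so the intervals do not overlap: 0 minutes

0


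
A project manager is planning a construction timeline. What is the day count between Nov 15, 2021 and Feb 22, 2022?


Start date: 2021-11-15
End date: 2022-02-22
Nov 2021: +16 days
Dec 2021: +31 days
Jan 2022: +31 days
Feb 2022: +21 days
Total: 99 days

99


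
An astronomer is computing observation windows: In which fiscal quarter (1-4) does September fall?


Month: September (month 9)
Q1: January-March (months 1-3)
Q2: April-June (months 4-6)
Q3: July-September (months 7-9)
Q4: October-December (months 10-12)
Month 9 falls in Q3

3


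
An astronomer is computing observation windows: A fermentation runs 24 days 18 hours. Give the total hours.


Days: 24
Extra hours: 18
Hours per day: 24
Days to hours: 24 x 24 = 576
Total: 576 + 18 = 594

594


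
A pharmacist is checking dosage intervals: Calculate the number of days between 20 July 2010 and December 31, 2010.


Start: July 20, 2010
End: December 31, 2010
Days left in July: 11
August: 31
September: 30
October: 31
November: 30
... plus remaining months
Sum of remaining months: 153
Total: 11 + 153 = 164

164


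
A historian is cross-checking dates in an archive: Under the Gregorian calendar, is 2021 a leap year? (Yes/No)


Year: 2021
Divisible by 4? 2021 / 4 = 505.25 -> No
Not divisible by 4, so NOT a leap year

No


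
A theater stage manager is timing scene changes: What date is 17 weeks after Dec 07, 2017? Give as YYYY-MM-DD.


Start: 2017-12-07
Weeks to add: 17
Convert to days: 17 x 7 = 119 days
Add 119 days to 2017-12-07
Result: 2018-04-05

2018-04-05


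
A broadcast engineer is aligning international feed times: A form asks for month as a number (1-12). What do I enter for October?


Calendar month order:
9. September
10. October <--
11. November
October is month number 10

10


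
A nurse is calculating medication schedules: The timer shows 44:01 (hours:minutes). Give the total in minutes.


Hours: 44
Minutes: 1
Convert hours to minutes: 44 x 60 = 2640
Add remaining minutes: 2640 + 1 = 2641

2641


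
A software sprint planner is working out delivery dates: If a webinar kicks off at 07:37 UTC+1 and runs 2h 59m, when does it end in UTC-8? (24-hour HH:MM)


Start: 07:37 in UTC+1
Step 1 - add duration:
  minutes: 37 + 59 = 96 (carry 1h)
  hours: 7 + 2 + 1 = 10
  end in UTC+1: 10:36
Step 2 - convert UTC+1 -> UTC-8:
  offset difference: -8 - (1) = -9 hours
  10 + (-9) = 1 -> mod 24 = 1
Result: 01:36 in UTC-8

01:36


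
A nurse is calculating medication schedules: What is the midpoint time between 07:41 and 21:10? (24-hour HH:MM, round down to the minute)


Start time: 07:41 = 461 minutes from midnight
End time: 21:10 = 1270 minutes from midnight
Sum: 461 + 1270 = 1731
Midpoint: 1731 / 2 = 865 minutes
Convert: 865 / 60 = 14 hours, 25 minutes
Result: 14:25

14:25


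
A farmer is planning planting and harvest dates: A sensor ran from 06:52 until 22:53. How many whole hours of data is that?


Start: 06:52
End: 22:53
Hour difference: 22 - 6 = 16 hours
Minute difference: 53 - 52 = 1 minutes
Total minutes: 961
Complete hours: 961 / 60 = 16 (remainder 1)

16


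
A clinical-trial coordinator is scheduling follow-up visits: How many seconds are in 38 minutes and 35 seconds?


Minutes: 38
Seconds: 35
Convert minutes to seconds: 38 x 60 = 2280
Add remaining seconds: 2280 + 35 = 2315

2315


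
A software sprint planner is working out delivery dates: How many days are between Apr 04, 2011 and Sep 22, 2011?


Start date: 2011-04-04
End date: 2011-09-22
Apr 2011: +27 days
May 2011: +31 days
Jun 2011: +30 days
... (3 more months)
Total: 171 days

171


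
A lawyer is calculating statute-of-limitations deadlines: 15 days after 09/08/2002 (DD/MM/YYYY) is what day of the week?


Start: 2002-08-09 (Friday)
Step 1 - find target date: add 15 days
  2002-08-09 + 15 days = 2002-08-24
Step 2 - day of week:
  15 mod 7 = 1
  Friday + 1 days -> Saturday
Result: Saturday (2002-08-24)

Saturday


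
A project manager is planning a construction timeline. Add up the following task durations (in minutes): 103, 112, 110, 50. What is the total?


Durations: 103, 112, 110, 50
Running sum: 103
+ 112 = 215
+ 110 = 325
+ 50 = 375
Total duration: 375 minutes
That is 6 hours and 15 minutes

375


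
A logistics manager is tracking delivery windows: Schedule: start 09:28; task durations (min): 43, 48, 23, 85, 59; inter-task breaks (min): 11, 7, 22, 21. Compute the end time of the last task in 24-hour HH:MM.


Start: 09:28 = 568 min from midnight
  after task 1 (43 min): 10:11
  after break (11 min): 10:22
  after task 2 (48 min): 11:10
  after break (7 min): 11:17
  after task 3 (23 min): 11:40
  after break (22 min): 12:02
  after task 4 (85 min): 13:27
  after break (21 min): 13:48
  after task 5 (59 min): 14:47
Total elapsed: 319 minutes
End time: 14:47

14:47


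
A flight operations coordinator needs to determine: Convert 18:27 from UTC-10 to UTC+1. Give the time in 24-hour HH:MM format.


Local time: 18:27 at UTC-10 (offset -10h)
Target zone: UTC+1 (offset 1h)
Difference: 1 - (-10) = 11 hours
Calculation: 18 + (11) = 29
Wraparound: (29) mod 24 = 5
Result: 05:27

05:27


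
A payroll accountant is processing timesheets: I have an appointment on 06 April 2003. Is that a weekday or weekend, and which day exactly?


Date: 2003-04-06
January 1, 2003 is a Wednesday
Day of year: 96
Offset from Jan 1: 95 days
95 mod 7 = 4
Result: Sunday

Sunday


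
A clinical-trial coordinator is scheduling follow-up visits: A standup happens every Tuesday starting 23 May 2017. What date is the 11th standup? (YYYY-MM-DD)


First occurrence: 2017-05-23 (occurrence 1)
Each occurrence is 7 days after the previous.
Occurrence 11 is 10 weeks after the first.
10 weeks = 70 days
2017-05-23 + 70 days = 2017-08-01

2017-08-01


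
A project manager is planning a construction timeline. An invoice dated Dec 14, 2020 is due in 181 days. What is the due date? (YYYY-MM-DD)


Start: 2020-12-14
Adding 181 days
Days remaining in December: 17
After December: 164 days still to add
January 2021: 31 days, 133 remaining
February 2021: 28 days, 105 remaining
March 2021: 31 days, 74 remaining
April 2021: 30 days, 44 remaining
Result: 2021-06-13

2021-06-13


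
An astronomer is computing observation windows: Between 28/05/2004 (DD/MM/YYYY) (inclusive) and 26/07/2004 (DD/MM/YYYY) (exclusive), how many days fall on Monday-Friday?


Start: 2004-05-28 (Friday)
End (exclusive): 2004-07-26 (Monday)
Total calendar days: 59
Full weeks: 59 // 7 = 8 -> 40 weekdays
Remaining 3 days starting on Friday:
  Fri(w), Sat(-), Sun(-) -> 1 weekdays
Total business days: 40 + 1 = 41

41


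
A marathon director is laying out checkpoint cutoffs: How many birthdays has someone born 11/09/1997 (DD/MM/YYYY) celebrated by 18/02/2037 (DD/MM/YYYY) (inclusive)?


Birth: 1997-09-11
Reference: 2037-02-18
Year difference: 2037 - 1997 = 40
Has birthday (09-11) occurred by 02-18? No
Birthday not yet reached this year -> subtract 1
Age in full years: 39

39


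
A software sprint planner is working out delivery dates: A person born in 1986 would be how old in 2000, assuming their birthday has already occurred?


Birth year: 1986
Current year: 2000
Age = current year - birth year
Age = 2000 - 1986 = 14

14


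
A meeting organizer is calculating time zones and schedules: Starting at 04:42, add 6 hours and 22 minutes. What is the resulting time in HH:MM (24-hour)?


Start time: 04:42
Adding: 6 hours 22 minutes
Minutes: 42 + 22 = 64
Minute overflow: 64 >= 60, so carry 1 hour, minutes = 4
Hours: 4 + 6 + 1 = 11
Result: 11:04

11:04


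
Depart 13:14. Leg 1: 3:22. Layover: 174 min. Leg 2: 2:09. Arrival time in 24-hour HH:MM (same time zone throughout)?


Depart: 13:14
Leg 1: +202 min -> 16:36
Layover: +174 min -> 19:30
Leg 2: +129 min -> 21:39
Total travel: 505 minutes = 8h 25m
Arrival: 21:39

21:39


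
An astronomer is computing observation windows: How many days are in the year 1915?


Year: 1915
Check leap year rules:
Divisible by 4? No
1915 is not a leap year
Days: 365

365


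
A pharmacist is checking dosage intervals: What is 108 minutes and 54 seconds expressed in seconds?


Minutes: 108
Extra seconds: 54
Seconds per minute: 60
Minutes to seconds: 108 x 60 = 6480
Total: 6480 + 54 = 6534

6534


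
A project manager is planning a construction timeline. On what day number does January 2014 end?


Month: January
Year: 2014
January is a 31-day month
Total: 31 days

31


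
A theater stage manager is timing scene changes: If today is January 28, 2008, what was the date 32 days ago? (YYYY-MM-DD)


Start: 2008-01-28
Subtracting 32 days
Days already passed in January: 28
After going back through January: 4 more days to subtract
December 2007 has 31 days, need 4
Result: 2007-12-27

2007-12-27


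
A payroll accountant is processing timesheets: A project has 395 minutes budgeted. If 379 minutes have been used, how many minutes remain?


Total budget: 395 minutes
Time used: 379 minutes
Remaining: 395 - 379 = 16 minutes
Percent used: 95.9%
Percent remaining: 4.1%

16


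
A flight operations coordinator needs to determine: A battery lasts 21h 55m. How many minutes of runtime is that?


Hours: 21
Extra minutes: 55
Minutes per hour: 60
Hours to minutes: 21 x 60 = 1260
Total: 1260 + 55 = 1315

1315


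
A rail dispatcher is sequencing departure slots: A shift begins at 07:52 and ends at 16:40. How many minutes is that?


Start time: 07:52 = 472 minutes from midnight
End time: 16:40 = 1000 minutes from midnight
Difference: 1000 - 472 = 528 minutes
That is 8 hours and 48 minutes

528


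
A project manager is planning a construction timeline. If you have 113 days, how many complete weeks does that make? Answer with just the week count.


Total days: 113
Days per week: 7
Division: 113 / 7 = 16 remainder 1
Complete weeks: 16
Remaining days: 1

16


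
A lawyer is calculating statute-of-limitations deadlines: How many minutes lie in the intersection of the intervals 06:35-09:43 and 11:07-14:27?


Interval A: [395, 583] minutes from midnight
Interval B: [667, 867] minutes from midnight
Overlap start = max(395, 667) = 667
Overlap end = min(583, 867) = 583
End <= start, so the intervals do not overlap: 0 minutes

0


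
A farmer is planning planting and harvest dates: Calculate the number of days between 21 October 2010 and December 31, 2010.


Start: October 21, 2010
End: December 31, 2010
Days left in October: 10
November: 30
December: 31
Sum of remaining months: 61
Total: 10 + 61 = 71

71


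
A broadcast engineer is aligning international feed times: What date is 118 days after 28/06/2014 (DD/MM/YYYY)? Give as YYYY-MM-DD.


Start: 2014-06-28
Adding 118 days
Days remaining in June: 2
After June: 116 days still to add
July 2014: 31 days, 85 remaining
August 2014: 31 days, 54 remaining
September 2014: 30 days, 24 remaining
October 2014 has 31 days, need 24
Result: 2014-10-24

2014-10-24


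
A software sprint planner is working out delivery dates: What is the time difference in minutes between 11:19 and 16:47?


Start time: 11:19 = 679 minutes from midnight
End time: 16:47 = 1007 minutes from midnight
Difference: 1007 - 679 = 328 minutes
That is 5 hours and 28 minutes

328


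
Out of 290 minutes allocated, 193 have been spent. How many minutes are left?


Total budget: 290 minutes
Time used: 193 minutes
Remaining: 290 - 193 = 97 minutes
Percent used: 66.6%
Percent remaining: 33.4%

97


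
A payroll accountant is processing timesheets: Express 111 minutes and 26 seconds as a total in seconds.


Minutes: 111
Seconds: 26
Convert minutes to seconds: 111 x 60 = 6660
Add remaining seconds: 6660 + 26 = 6686

6686


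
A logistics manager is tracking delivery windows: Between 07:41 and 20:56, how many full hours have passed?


Start: 07:41
End: 20:56
Hour difference: 20 - 7 = 13 hours
Minute difference: 56 - 41 = 15 minutes
Total minutes: 795
Complete hours: 795 / 60 = 13 (remainder 15)

13


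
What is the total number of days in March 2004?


Month: March
Year: 2004
March is a 31-day month
Total: 31 days

31


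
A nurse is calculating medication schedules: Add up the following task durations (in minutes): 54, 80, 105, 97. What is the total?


Durations: 54, 80, 105, 97
Running sum: 54
+ 80 = 134
+ 105 = 239
+ 97 = 336
Total duration: 336 minutes
That is 5 hours and 36 minutes

336


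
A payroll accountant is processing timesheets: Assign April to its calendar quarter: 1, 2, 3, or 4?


Month: April (month 4)
Q1: January-March (months 1-3)
Q2: April-June (months 4-6)
Q3: July-September (months 7-9)
Q4: October-December (months 10-12)
Month 4 falls in Q2

2


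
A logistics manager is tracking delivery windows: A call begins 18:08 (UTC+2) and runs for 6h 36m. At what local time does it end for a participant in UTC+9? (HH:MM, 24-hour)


Start: 18:08 in UTC+2
Step 1 - add duration:
  minutes: 8 + 36 = 44
  hours: 18 + 6 + 0 = 24
  end in UTC+2: 00:44
Step 2 - convert UTC+2 -> UTC+9:
  offset difference: 9 - (2) = 7 hours
  0 + (7) = 7 -> mod 24 = 7
Result: 07:44 in UTC+9

07:44


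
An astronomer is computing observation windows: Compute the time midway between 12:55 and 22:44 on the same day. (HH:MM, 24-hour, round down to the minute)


Start time: 12:55 = 775 minutes from midnight
End time: 22:44 = 1364 minutes from midnight
Sum: 775 + 1364 = 2139
Midpoint: 2139 / 2 = 1069 minutes
Convert: 1069 / 60 = 17 hours, 49 minutes
Result: 17:49

17:49


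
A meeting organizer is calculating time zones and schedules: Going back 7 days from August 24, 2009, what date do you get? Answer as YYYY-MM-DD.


Start: 2009-08-24
Subtracting 7 days
Days already passed in August: 24
Result: 2009-08-17

2009-08-17


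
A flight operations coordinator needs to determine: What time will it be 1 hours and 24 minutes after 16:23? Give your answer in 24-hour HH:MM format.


Start time: 16:23
Adding: 1 hours 24 minutes
Minutes: 23 + 24 = 47
Hours: 16 + 1 + 0 = 17
Result: 17:47

17:47


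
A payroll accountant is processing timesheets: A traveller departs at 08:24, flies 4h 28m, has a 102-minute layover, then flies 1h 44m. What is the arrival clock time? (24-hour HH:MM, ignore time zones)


Depart: 08:24
Leg 1: +268 min -> 12:52
Layover: +102 min -> 14:34
Leg 2: +104 min -> 16:18
Total travel: 474 minutes = 7h 54m
Arrival: 16:18

16:18


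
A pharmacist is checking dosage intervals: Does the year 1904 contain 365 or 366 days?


Year: 1904
Check leap year rules:
Divisible by 4? Yes
Divisible by 100? No
1904 is a leap year
Days: 366

366


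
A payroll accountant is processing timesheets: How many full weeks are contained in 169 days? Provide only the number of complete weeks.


Total days: 169
Days per week: 7
Division: 169 / 7 = 24 remainder 1
Complete weeks: 24
Remaining days: 1

24


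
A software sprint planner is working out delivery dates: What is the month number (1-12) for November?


Calendar month order:
10. October
11. November <--
12. December
November is month number 11

11


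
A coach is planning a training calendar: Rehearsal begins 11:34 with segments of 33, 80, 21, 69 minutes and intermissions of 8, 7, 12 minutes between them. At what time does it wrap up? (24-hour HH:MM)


Start: 11:34 = 694 min from midnight
  after task 1 (33 min): 12:07
  after break (8 min): 12:15
  after task 2 (80 min): 13:35
  after break (7 min): 13:42
  after task 3 (21 min): 14:03
  after break (12 min): 14:15
  after task 4 (69 min): 15:24
Total elapsed: 230 minutes
End time: 15:24

15:24


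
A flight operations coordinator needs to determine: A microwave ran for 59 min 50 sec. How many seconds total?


Minutes: 59
Extra seconds: 50
Seconds per minute: 60
Minutes to seconds: 59 x 60 = 3540
Total: 3540 + 50 = 3590

3590


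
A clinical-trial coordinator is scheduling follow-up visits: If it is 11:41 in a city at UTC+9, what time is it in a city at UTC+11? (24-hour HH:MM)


Local time: 11:41 at UTC+9 (offset 9h)
Target zone: UTC+11 (offset 11h)
Difference: 11 - (9) = 2 hours
Calculation: 11 + (2) = 13
Result: 13:41

13:41


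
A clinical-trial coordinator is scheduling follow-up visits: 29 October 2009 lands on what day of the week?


Date: 2009-10-29
January 1, 2009 is a Thursday
Day of year: 302
Offset from Jan 1: 301 days
301 mod 7 = 0
Result: Thursday

Thursday


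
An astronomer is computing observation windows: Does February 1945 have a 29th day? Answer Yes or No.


Year: 1945
Divisible by 4? 1945 / 4 = 486.25 -> No
Not divisible by 4, so NOT a leap year

No


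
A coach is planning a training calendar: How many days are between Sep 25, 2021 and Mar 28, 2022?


Start date: 2021-09-25
End date: 2022-03-28
Sep 2021: +6 days
Oct 2021: +31 days
Nov 2021: +30 days
... (4 more months)
Total: 184 days

184


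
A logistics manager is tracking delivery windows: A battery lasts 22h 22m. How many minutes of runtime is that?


Hours: 22
Extra minutes: 22
Minutes per hour: 60
Hours to minutes: 22 x 60 = 1320
Total: 1320 + 22 = 1342

1342


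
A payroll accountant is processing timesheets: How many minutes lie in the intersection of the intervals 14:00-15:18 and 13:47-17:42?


Interval A: [840, 918] minutes from midnight
Interval B: [827, 1062] minutes from midnight
Overlap start = max(840, 827) = 840
Overlap end = min(918, 1062) = 918
Overlap = 918 - 840 = 78 minutes

78


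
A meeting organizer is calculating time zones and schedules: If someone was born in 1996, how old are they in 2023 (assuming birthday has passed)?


Birth year: 1996
Current year: 2023
Age = current year - birth year
Age = 2023 - 1996 = 27

27


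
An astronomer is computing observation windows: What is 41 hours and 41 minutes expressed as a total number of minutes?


Hours: 41
Minutes: 41
Convert hours to minutes: 41 x 60 = 2460
Add remaining minutes: 2460 + 41 = 2501

2501


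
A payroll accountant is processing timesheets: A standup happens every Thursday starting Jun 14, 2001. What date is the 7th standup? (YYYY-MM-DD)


First occurrence: 2001-06-14 (occurrence 1)
Each occurrence is 7 days after the previous.
Occurrence 7 is 6 weeks after the first.
6 weeks = 42 days
2001-06-14 + 42 days = 2001-07-26

2001-07-26


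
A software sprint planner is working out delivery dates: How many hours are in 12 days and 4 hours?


Days: 12
Extra hours: 4
Hours per day: 24
Days to hours: 12 x 24 = 288
Total: 288 + 4 = 292

292


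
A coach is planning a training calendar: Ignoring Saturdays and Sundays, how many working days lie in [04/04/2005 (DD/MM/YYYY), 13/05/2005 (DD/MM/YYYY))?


Start: 2005-04-04 (Monday)
End (exclusive): 2005-05-13 (Friday)
Total calendar days: 39
Full weeks: 39 // 7 = 5 -> 25 weekdays
Remaining 4 days starting on Monday:
  Mon(w), Tue(w), Wed(w), Thu(w) -> 4 weekdays
Total business days: 25 + 4 = 29

29
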